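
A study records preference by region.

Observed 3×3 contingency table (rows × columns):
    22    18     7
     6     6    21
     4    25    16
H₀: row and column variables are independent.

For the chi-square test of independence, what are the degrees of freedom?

df = (r−1)(c−1) = (3−1)·(3−1) = 4

degrees of freedom = 4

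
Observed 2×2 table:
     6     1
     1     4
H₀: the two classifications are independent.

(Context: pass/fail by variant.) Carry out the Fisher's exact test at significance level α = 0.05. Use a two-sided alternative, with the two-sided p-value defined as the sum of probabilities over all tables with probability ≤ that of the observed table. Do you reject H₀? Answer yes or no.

reject H₀: no

Margins: r₁=7, r₂=5, c₁=7, c₂=5, n=12
p_obs = C(7,6)·C(5,1)/C(12,7); sum pmf over tables with pmf ≤ p_obs
p-value (two-sided) = 0.07197
At α=0.05: p ≥ α → fail to reject H₀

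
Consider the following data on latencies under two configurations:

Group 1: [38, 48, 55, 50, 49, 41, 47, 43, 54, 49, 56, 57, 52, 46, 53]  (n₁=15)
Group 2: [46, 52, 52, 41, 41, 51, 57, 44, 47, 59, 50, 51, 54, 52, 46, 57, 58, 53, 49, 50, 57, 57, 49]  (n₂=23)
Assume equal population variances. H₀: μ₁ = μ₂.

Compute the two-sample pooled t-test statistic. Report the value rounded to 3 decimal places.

x̄₁=49.200, s₁=5.570, n₁=15
x̄₂=51.000, s₂=5.214, n₂=23
s_p² = [14·5.570² + 22·5.214²]/36 = 28.6778
SE = √(s_p²·(1/15+1/23)) = 1.7773
t = (49.200−51.000)/1.7773 = -1.0128
df = 36

test statistic = -1.013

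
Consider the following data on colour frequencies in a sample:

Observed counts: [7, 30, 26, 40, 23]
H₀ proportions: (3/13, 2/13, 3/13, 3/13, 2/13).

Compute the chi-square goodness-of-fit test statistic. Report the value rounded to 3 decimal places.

test statistic = 27.679

n = 126; E_i = n·p_i = [29.08, 19.38, 29.08, 29.08, 19.38]
χ² = (7−29.08)²/29.08 + (30−19.38)²/19.38 + (26−29.08)²/29.08 + (40−29.08)²/29.08 + (23−19.38)²/19.38 = 27.6786
df = 4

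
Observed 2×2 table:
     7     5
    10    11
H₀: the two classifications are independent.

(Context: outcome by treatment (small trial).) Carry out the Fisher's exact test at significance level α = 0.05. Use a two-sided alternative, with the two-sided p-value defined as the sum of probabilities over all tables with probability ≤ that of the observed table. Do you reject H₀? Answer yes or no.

Margins: r₁=12, r₂=21, c₁=17, c₂=16, n=33
p_obs = C(12,7)·C(21,10)/C(33,17); sum pmf over tables with pmf ≤ p_obs
p-value (two-sided) = 0.72068
At α=0.05: p ≥ α → fail to reject H₀

reject H₀: no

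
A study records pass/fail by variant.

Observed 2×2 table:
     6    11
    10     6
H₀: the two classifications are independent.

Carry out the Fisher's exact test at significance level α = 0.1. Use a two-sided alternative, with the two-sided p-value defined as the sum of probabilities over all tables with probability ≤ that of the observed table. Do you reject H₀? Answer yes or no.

Margins: r₁=17, r₂=16, c₁=16, c₂=17, n=33
p_obs = C(17,6)·C(16,10)/C(33,16); sum pmf over tables with pmf ≤ p_obs
p-value (two-sided) = 0.16935
At α=0.1: p ≥ α → fail to reject H₀

reject H₀: no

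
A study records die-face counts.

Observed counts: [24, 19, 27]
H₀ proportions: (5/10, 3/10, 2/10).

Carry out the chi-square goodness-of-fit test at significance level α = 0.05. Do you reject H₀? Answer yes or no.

n = 70; E_i = n·p_i = [35.00, 21.00, 14.00]
χ² = (24−35.00)²/35.00 + (19−21.00)²/21.00 + (27−14.00)²/14.00 = 15.7190
df = 2
p-value (upper-tail) = 0.00039
At α=0.05: p < α → reject H₀

reject H₀: yes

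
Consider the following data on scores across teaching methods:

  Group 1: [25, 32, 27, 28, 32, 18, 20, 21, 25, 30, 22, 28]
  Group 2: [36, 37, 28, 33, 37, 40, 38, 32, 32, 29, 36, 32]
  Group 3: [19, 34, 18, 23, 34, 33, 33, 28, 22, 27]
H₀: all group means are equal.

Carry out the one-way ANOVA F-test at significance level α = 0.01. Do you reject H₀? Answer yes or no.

Group means [25.67, 34.17, 27.10], grand mean 29.088
SSB = Σnᵢ(x̄ᵢ−x̄)² = 489.502; SSW = ΣΣ(x−x̄ᵢ)² = 747.233
MSB = 489.502/2 = 244.7510; MSW = 747.233/31 = 24.1043
F = MSB/MSW = 10.1538
df = (2, 31)
p-value (upper-tail) = 0.00041
At α=0.01: p < α → reject H₀

reject H₀: yes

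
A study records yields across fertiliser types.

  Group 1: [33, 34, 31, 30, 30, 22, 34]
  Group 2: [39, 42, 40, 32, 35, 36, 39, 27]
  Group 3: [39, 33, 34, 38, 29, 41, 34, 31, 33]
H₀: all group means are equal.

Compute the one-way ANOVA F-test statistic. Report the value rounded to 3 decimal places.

Group means [30.57, 36.25, 34.67], grand mean 34.000
SSB = Σnᵢ(x̄ᵢ−x̄)² = 126.786; SSW = ΣΣ(x−x̄ᵢ)² = 393.214
MSB = 126.786/2 = 63.3929; MSW = 393.214/21 = 18.7245
F = MSB/MSW = 3.3856
df = (2, 21)

test statistic = 3.386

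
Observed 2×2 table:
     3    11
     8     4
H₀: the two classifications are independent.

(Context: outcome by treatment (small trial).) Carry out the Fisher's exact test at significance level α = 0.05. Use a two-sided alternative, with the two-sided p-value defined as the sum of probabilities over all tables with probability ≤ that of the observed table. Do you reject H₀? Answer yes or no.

Margins: r₁=14, r₂=12, c₁=11, c₂=15, n=26
p_obs = C(14,3)·C(12,8)/C(26,11); sum pmf over tables with pmf ≤ p_obs
p-value (two-sided) = 0.04474
At α=0.05: p < α → reject H₀

reject H₀: yes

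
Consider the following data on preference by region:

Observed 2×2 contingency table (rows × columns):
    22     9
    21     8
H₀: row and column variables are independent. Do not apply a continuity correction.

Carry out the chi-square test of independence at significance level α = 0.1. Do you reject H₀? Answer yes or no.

reject H₀: no

Row totals [31, 29], col totals [43, 17], n=60
χ² = (22−22.22)²/22.22 + (9−8.78)²/8.78 + (21−20.78)²/20.78 + (8−8.22)²/8.22 = 0.0154
df = 1
p-value (upper-tail) = 0.90114
At α=0.1: p ≥ α → fail to reject H₀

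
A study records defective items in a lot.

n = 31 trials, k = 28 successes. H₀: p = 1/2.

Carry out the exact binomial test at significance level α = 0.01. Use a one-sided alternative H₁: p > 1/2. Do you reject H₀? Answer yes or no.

reject H₀: yes

Exact binomial: n=31, k=28, p₀=1/2=0.5000
P(X≥28) from Σ C(n,i)·p₀^i·(1−p₀)^(n−i)
p-value (one-sided, H₁ greater) = 0.00000
At α=0.01: p < α → reject H₀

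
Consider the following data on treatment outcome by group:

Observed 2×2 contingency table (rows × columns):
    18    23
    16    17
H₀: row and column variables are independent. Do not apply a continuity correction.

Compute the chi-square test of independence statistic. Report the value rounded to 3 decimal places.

Row totals [41, 33], col totals [34, 40], n=74
χ² = (18−18.84)²/18.84 + (23−22.16)²/22.16 + (16−15.16)²/15.16 + (17−17.84)²/17.84 = 0.1546
df = 1

test statistic = 0.155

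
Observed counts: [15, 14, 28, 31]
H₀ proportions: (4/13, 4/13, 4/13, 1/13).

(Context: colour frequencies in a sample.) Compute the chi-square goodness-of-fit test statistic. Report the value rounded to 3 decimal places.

test statistic = 98.469

n = 88; E_i = n·p_i = [27.08, 27.08, 27.08, 6.77]
χ² = (15−27.08)²/27.08 + (14−27.08)²/27.08 + (28−27.08)²/27.08 + (31−6.77)²/6.77 = 98.4688
df = 3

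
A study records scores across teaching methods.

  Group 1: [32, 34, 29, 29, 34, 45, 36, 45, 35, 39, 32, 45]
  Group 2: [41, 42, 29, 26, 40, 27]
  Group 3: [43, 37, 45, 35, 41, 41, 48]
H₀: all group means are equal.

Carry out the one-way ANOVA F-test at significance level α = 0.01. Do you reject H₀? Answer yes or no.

reject H₀: no

Group means [36.25, 34.17, 41.43], grand mean 37.200
SSB = Σnᵢ(x̄ᵢ−x̄)² = 191.202; SSW = ΣΣ(x−x̄ᵢ)² = 796.798
MSB = 191.202/2 = 95.6012; MSW = 796.798/22 = 36.2181
F = MSB/MSW = 2.6396
df = (2, 22)
p-value (upper-tail) = 0.09386
At α=0.01: p ≥ α → fail to reject H₀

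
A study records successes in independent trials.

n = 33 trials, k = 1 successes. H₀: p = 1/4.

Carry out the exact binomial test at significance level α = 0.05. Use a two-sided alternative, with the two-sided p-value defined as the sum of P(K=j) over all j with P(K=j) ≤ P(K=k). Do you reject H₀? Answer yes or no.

reject H₀: yes

Exact binomial: n=33, k=1, p₀=1/4=0.2500
P(X=j) = C(n,j)·p₀^j·(1−p₀)^(n−j); p = Σ P(X=j) over j with P(X=j) ≤ P(X=1)
p-value (two-sided) = 0.00186
At α=0.05: p < α → reject H₀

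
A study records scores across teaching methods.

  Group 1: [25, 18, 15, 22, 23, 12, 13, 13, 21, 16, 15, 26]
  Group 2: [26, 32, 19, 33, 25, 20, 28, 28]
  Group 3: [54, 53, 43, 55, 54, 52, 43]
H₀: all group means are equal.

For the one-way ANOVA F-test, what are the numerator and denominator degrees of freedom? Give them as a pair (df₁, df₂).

degrees of freedom = [2, 24]

k = 3 groups, N = 27 total
df = (k−1, N−k) = (3−1, 27−3) = (2, 24)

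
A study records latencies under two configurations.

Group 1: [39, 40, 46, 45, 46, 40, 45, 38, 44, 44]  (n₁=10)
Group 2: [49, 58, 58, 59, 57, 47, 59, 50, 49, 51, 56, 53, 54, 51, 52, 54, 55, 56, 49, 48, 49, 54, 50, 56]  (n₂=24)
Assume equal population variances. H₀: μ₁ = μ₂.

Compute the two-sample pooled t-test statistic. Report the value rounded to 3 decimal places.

x̄₁=42.700, s₁=3.093, n₁=10
x̄₂=53.083, s₂=3.752, n₂=24
s_p² = [9·3.093² + 23·3.752²]/32 = 12.8104
SE = √(s_p²·(1/10+1/24)) = 1.3471
t = (42.700−53.083)/1.3471 = -7.7076
df = 32

test statistic = -7.708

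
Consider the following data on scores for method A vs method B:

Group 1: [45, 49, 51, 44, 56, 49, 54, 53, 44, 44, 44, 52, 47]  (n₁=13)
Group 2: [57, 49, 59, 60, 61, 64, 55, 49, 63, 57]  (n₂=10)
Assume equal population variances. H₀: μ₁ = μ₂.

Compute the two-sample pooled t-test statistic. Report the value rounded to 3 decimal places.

x̄₁=48.615, s₁=4.292, n₁=13
x̄₂=57.400, s₂=5.211, n₂=10
s_p² = [12·4.292² + 9·5.211²]/21 = 22.1656
SE = √(s_p²·(1/13+1/10)) = 1.9803
t = (48.615−57.400)/1.9803 = -4.4360
df = 21

test statistic = -4.436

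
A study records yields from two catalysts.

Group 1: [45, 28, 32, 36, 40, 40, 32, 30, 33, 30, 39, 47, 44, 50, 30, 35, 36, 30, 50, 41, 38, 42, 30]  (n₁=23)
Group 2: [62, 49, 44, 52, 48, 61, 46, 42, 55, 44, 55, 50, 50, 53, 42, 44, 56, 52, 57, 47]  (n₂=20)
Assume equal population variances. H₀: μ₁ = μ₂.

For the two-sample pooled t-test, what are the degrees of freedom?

degrees of freedom = 41

df = n₁ + n₂ − 2 = 23 + 20 − 2 = 41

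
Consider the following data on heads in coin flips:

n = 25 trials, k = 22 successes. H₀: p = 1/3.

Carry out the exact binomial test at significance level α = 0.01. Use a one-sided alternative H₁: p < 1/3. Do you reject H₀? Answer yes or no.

Exact binomial: n=25, k=22, p₀=1/3=0.3333
P(X≤22) from Σ C(n,i)·p₀^i·(1−p₀)^(n−i)
p-value (one-sided, H₁ less) = 1.00000
At α=0.01: p ≥ α → fail to reject H₀

reject H₀: no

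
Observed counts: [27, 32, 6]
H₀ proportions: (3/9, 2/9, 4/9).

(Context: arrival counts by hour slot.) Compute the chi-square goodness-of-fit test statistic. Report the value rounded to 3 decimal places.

n = 65; E_i = n·p_i = [21.67, 14.44, 28.89]
χ² = (27−21.67)²/21.67 + (32−14.44)²/14.44 + (6−28.89)²/28.89 = 40.7846
df = 2

test statistic = 40.785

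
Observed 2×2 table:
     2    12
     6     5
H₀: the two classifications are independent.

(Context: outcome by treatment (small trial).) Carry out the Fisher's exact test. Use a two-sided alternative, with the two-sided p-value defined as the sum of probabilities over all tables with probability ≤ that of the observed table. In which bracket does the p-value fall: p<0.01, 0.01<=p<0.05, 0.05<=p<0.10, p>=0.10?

p-value bracket: 0.05<=p<0.10

Margins: r₁=14, r₂=11, c₁=8, c₂=17, n=25
p_obs = C(14,2)·C(11,6)/C(25,8); sum pmf over tables with pmf ≤ p_obs
p-value (two-sided) = 0.08098
→ bracket: 0.05<=p<0.10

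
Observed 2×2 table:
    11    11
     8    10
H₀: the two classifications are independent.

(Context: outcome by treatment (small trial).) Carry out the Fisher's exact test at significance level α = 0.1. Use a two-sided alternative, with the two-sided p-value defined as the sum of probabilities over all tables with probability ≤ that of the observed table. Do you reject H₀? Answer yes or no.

Margins: r₁=22, r₂=18, c₁=19, c₂=21, n=40
p_obs = C(22,11)·C(18,8)/C(40,19); sum pmf over tables with pmf ≤ p_obs
p-value (two-sided) = 0.76052
At α=0.1: p ≥ α → fail to reject H₀

reject H₀: no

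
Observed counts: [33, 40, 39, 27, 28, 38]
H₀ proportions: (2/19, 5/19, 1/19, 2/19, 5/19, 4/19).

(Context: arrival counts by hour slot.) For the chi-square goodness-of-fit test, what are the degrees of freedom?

df = k − 1 = 6 − 1 = 5

degrees of freedom = 5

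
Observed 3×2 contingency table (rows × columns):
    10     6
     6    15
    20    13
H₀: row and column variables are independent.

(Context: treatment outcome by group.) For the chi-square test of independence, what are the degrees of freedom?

degrees of freedom = 2

df = (r−1)(c−1) = (3−1)·(2−1) = 2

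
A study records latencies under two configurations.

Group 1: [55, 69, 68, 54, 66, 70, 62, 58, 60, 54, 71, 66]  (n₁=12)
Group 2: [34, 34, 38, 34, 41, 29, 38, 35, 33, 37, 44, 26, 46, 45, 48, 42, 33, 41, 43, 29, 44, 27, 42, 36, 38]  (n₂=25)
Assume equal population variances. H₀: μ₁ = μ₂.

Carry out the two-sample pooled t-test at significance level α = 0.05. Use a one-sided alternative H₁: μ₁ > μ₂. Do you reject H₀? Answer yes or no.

x̄₁=62.750, s₁=6.412, n₁=12
x̄₂=37.480, s₂=6.097, n₂=25
s_p² = [11·6.412² + 24·6.097²]/35 = 38.4140
SE = √(s_p²·(1/12+1/25)) = 2.1766
t = (62.750−37.480)/2.1766 = 11.6097
df = 35
p-value (one-sided, H₁ greater) = 0.00000
At α=0.05: p < α → reject H₀

reject H₀: yes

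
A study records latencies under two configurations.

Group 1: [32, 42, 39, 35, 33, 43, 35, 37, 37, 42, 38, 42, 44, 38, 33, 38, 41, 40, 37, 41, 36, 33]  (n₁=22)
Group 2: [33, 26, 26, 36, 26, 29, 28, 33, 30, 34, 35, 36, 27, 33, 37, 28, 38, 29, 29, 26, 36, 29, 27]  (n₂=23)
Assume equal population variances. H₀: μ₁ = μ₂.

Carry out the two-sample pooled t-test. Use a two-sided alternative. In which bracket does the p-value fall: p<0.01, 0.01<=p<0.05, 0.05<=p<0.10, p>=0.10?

x̄₁=38.000, s₁=3.572, n₁=22
x̄₂=30.913, s₂=4.067, n₂=23
s_p² = [21·3.572² + 22·4.067²]/43 = 14.6936
SE = √(s_p²·(1/22+1/23)) = 1.1431
t = (38.000−30.913)/1.1431 = 6.1996
df = 43
p-value (two-sided) = 0.00000
→ bracket: p<0.01

p-value bracket: p<0.01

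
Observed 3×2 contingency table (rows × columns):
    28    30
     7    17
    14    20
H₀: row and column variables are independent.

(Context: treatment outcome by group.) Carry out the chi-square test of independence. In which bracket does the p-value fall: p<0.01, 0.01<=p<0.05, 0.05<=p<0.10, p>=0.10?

Row totals [58, 24, 34], col totals [49, 67], n=116
χ² = (28−24.50)²/24.50 + (30−33.50)²/33.50 + (7−10.14)²/10.14 + (17−13.86)²/13.86 + (14−14.36)²/14.36 + (20−19.64)²/19.64 = 2.5631
df = 2
p-value (upper-tail) = 0.27761
→ bracket: p>=0.10

p-value bracket: p>=0.10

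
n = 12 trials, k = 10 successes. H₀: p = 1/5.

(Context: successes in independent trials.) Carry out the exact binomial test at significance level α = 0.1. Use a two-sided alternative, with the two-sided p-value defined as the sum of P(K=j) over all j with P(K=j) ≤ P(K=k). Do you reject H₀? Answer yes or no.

reject H₀: yes

Exact binomial: n=12, k=10, p₀=1/5=0.2000
P(X=j) = C(n,j)·p₀^j·(1−p₀)^(n−j); p = Σ P(X=j) over j with P(X=j) ≤ P(X=10)
p-value (two-sided) = 0.00000
At α=0.1: p < α → reject H₀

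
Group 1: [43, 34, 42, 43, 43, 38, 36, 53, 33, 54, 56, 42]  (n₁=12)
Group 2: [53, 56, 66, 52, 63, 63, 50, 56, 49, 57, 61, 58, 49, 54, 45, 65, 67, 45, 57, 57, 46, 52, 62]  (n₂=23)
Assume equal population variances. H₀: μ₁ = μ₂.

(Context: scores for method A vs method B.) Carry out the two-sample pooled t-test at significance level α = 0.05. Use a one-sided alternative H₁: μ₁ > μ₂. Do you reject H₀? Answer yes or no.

reject H₀: no

x̄₁=43.083, s₁=7.669, n₁=12
x̄₂=55.783, s₂=6.701, n₂=23
s_p² = [11·7.669² + 22·6.701²]/33 = 49.5403
SE = √(s_p²·(1/12+1/23)) = 2.5064
t = (43.083−55.783)/2.5064 = -5.0666
df = 33
p-value (one-sided, H₁ greater) = 0.99999
At α=0.05: p ≥ α → fail to reject H₀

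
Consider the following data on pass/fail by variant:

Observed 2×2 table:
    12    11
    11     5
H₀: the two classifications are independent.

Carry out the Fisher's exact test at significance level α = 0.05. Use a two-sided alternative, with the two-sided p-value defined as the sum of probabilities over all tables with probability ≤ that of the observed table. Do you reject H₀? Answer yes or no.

Margins: r₁=23, r₂=16, c₁=23, c₂=16, n=39
p_obs = C(23,12)·C(16,11)/C(39,23); sum pmf over tables with pmf ≤ p_obs
p-value (two-sided) = 0.34182
At α=0.05: p ≥ α → fail to reject H₀

reject H₀: no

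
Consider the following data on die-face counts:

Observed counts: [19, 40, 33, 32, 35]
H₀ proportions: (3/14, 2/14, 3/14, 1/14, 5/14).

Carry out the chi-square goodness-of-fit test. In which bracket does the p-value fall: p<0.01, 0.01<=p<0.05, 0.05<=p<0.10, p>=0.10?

n = 159; E_i = n·p_i = [34.07, 22.71, 34.07, 11.36, 56.79]
χ² = (19−34.07)²/34.07 + (40−22.71)²/22.71 + (33−34.07)²/34.07 + (32−11.36)²/11.36 + (35−56.79)²/56.79 = 65.7338
df = 4
p-value (upper-tail) = 0.00000
→ bracket: p<0.01

p-value bracket: p<0.01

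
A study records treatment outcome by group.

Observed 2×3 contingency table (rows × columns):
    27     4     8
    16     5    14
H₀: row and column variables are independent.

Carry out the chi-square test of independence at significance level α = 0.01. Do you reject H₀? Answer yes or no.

Row totals [39, 35], col totals [43, 9, 22], n=74
χ² = (27−22.66)²/22.66 + (4−4.74)²/4.74 + (8−11.59)²/11.59 + (16−20.34)²/20.34 + (5−4.26)²/4.26 + (14−10.41)²/10.41 = 4.3579
df = 2
p-value (upper-tail) = 0.11316
At α=0.01: p ≥ α → fail to reject H₀

reject H₀: no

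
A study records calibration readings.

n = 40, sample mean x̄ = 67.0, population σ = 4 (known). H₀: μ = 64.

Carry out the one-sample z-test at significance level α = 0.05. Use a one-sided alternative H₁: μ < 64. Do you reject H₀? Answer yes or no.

reject H₀: no

SE = σ/√n = 4/√40 = 0.6325
z = (x̄−μ₀)/SE = (67.0−64)/0.6325 = 4.7434
p-value (one-sided, H₁ less) = 1.00000
At α=0.05: p ≥ α → fail to reject H₀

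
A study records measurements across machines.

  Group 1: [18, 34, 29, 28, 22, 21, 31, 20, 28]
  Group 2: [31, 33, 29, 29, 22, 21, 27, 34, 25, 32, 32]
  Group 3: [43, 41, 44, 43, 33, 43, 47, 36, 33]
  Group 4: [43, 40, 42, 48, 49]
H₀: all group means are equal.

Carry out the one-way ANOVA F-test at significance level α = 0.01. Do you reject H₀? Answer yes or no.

Group means [25.67, 28.64, 40.33, 44.40], grand mean 33.265
SSB = Σnᵢ(x̄ᵢ−x̄)² = 1824.872; SSW = ΣΣ(x−x̄ᵢ)² = 707.745
MSB = 1824.872/3 = 608.2907; MSW = 707.745/30 = 23.5915
F = MSB/MSW = 25.7843
df = (3, 30)
p-value (upper-tail) = 0.00000
At α=0.01: p < α → reject H₀

reject H₀: yes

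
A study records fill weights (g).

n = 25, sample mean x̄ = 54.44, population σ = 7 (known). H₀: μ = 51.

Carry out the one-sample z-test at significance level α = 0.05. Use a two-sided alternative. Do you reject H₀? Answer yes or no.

SE = σ/√n = 7/√25 = 1.4000
z = (x̄−μ₀)/SE = (54.44−51)/1.4000 = 2.4571
p-value (two-sided) = 0.01400
At α=0.05: p < α → reject H₀

reject H₀: yes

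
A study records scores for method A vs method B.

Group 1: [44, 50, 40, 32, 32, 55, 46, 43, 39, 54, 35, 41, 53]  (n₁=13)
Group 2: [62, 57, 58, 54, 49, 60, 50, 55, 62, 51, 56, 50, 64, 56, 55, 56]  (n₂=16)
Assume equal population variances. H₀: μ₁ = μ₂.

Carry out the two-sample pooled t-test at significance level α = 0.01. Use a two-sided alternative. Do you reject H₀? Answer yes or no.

x̄₁=43.385, s₁=7.943, n₁=13
x̄₂=55.938, s₂=4.538, n₂=16
s_p² = [12·7.943² + 15·4.538²]/27 = 39.4820
SE = √(s_p²·(1/13+1/16)) = 2.3462
t = (43.385−55.938)/2.3462 = -5.3503
df = 27
p-value (two-sided) = 0.00001
At α=0.01: p < α → reject H₀

reject H₀: yes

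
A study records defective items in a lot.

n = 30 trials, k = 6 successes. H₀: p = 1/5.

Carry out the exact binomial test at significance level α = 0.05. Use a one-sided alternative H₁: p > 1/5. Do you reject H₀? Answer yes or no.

reject H₀: no

Exact binomial: n=30, k=6, p₀=1/5=0.2000
P(X≥6) from Σ C(n,i)·p₀^i·(1−p₀)^(n−i)
p-value (one-sided, H₁ greater) = 0.57249
At α=0.05: p ≥ α → fail to reject H₀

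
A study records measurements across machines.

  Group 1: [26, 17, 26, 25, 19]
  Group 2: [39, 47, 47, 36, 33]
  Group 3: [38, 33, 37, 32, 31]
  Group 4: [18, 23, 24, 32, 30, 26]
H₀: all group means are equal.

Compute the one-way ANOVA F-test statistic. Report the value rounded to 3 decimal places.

Group means [22.60, 40.40, 34.20, 25.50], grand mean 30.429
SSB = Σnᵢ(x̄ᵢ−x̄)² = 1020.443; SSW = ΣΣ(x−x̄ᵢ)² = 402.700
MSB = 1020.443/3 = 340.1476; MSW = 402.700/17 = 23.6882
F = MSB/MSW = 14.3593
df = (3, 17)

test statistic = 14.359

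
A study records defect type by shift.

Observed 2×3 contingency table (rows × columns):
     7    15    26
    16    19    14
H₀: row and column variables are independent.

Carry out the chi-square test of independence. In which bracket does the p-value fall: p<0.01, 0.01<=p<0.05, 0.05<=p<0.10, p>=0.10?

p-value bracket: 0.01<=p<0.05

Row totals [48, 49], col totals [23, 34, 40], n=97
χ² = (7−11.38)²/11.38 + (15−16.82)²/16.82 + (26−19.79)²/19.79 + (16−11.62)²/11.62 + (19−17.18)²/17.18 + (14−20.21)²/20.21 = 7.5828
df = 2
p-value (upper-tail) = 0.02256
→ bracket: 0.01<=p<0.05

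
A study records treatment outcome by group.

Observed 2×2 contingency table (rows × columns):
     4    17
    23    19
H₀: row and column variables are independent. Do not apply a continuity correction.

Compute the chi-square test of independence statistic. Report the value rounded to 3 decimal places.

Row totals [21, 42], col totals [27, 36], n=63
χ² = (4−9.00)²/9.00 + (17−12.00)²/12.00 + (23−18.00)²/18.00 + (19−24.00)²/24.00 = 7.2917
df = 1

test statistic = 7.292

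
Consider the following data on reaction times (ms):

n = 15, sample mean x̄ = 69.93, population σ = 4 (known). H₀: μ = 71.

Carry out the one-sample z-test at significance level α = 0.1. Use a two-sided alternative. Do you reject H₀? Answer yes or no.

reject H₀: no

SE = σ/√n = 4/√15 = 1.0328
z = (x̄−μ₀)/SE = (69.93−71)/1.0328 = -1.0360
p-value (two-sided) = 0.30019
At α=0.1: p ≥ α → fail to reject H₀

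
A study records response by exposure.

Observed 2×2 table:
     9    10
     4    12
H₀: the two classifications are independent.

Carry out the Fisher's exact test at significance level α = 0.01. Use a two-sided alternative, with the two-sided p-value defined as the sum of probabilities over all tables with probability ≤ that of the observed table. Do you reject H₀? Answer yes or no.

Margins: r₁=19, r₂=16, c₁=13, c₂=22, n=35
p_obs = C(19,9)·C(16,4)/C(35,13); sum pmf over tables with pmf ≤ p_obs
p-value (two-sided) = 0.29282
At α=0.01: p ≥ α → fail to reject H₀

reject H₀: no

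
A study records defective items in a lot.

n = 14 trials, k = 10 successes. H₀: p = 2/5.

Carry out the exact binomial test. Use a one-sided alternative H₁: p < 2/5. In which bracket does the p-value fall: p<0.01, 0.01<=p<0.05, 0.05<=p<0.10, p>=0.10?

Exact binomial: n=14, k=10, p₀=2/5=0.4000
P(X≤10) from Σ C(n,i)·p₀^i·(1−p₀)^(n−i)
p-value (one-sided, H₁ less) = 0.99609
→ bracket: p>=0.10

p-value bracket: p>=0.10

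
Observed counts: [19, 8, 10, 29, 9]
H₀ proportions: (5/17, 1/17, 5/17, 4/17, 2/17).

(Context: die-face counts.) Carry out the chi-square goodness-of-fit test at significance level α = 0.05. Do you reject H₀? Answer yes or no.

reject H₀: yes

n = 75; E_i = n·p_i = [22.06, 4.41, 22.06, 17.65, 8.82]
χ² = (19−22.06)²/22.06 + (8−4.41)²/4.41 + (10−22.06)²/22.06 + (29−17.65)²/17.65 + (9−8.82)²/8.82 = 17.2420
df = 4
p-value (upper-tail) = 0.00173
At α=0.05: p < α → reject H₀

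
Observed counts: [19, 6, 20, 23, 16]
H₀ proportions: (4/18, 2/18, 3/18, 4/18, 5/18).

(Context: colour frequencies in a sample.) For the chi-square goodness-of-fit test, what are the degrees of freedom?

degrees of freedom = 4

df = k − 1 = 5 − 1 = 4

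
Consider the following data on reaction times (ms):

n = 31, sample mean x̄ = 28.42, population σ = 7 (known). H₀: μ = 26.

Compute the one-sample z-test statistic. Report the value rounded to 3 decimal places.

test statistic = 1.925

SE = σ/√n = 7/√31 = 1.2572
z = (x̄−μ₀)/SE = (28.42−26)/1.2572 = 1.9249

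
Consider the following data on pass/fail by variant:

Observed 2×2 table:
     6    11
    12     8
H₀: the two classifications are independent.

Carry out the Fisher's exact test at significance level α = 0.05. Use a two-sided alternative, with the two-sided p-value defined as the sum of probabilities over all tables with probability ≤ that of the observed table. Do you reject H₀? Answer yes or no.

Margins: r₁=17, r₂=20, c₁=18, c₂=19, n=37
p_obs = C(17,6)·C(20,12)/C(37,18); sum pmf over tables with pmf ≤ p_obs
p-value (two-sided) = 0.19136
At α=0.05: p ≥ α → fail to reject H₀

reject H₀: no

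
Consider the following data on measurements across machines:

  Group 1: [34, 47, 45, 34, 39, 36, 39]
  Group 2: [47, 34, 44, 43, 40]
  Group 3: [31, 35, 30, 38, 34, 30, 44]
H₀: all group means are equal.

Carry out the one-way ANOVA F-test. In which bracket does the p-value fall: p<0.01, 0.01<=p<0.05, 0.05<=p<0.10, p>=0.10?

Group means [39.14, 41.60, 34.57], grand mean 38.105
SSB = Σnᵢ(x̄ᵢ−x̄)² = 156.018; SSW = ΣΣ(x−x̄ᵢ)² = 411.771
MSB = 156.018/2 = 78.0090; MSW = 411.771/16 = 25.7357
F = MSB/MSW = 3.0312
df = (2, 16)
p-value (upper-tail) = 0.07652
→ bracket: 0.05<=p<0.10

p-value bracket: 0.05<=p<0.10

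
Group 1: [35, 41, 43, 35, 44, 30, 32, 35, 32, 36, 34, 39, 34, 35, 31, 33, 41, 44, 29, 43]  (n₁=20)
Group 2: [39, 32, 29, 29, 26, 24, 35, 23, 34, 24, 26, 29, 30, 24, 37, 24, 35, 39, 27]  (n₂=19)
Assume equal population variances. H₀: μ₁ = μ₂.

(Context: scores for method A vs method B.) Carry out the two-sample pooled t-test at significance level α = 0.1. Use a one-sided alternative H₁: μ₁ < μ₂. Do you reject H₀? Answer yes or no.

x̄₁=36.300, s₁=4.846, n₁=20
x̄₂=29.789, s₂=5.360, n₂=19
s_p² = [19·4.846² + 18·5.360²]/37 = 26.0367
SE = √(s_p²·(1/20+1/19)) = 1.6347
t = (36.300−29.789)/1.6347 = 3.9827
df = 37
p-value (one-sided, H₁ less) = 0.99985
At α=0.1: p ≥ α → fail to reject H₀

reject H₀: no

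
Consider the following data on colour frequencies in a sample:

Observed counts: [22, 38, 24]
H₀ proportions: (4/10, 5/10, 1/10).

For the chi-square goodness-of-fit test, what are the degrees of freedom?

df = k − 1 = 3 − 1 = 2

degrees of freedom = 2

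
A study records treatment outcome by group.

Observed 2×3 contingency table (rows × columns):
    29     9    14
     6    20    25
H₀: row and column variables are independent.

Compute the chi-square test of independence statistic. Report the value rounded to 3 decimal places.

Row totals [52, 51], col totals [35, 29, 39], n=103
χ² = (29−17.67)²/17.67 + (9−14.64)²/14.64 + (14−19.69)²/19.69 + (6−17.33)²/17.33 + (20−14.36)²/14.36 + (25−19.31)²/19.31 = 22.3817
df = 2

test statistic = 22.382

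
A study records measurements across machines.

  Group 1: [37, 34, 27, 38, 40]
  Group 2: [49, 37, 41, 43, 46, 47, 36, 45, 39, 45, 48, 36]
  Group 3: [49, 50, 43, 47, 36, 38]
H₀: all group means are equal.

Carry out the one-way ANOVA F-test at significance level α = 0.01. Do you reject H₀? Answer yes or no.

Group means [35.20, 42.67, 43.83], grand mean 41.348
SSB = Σnᵢ(x̄ᵢ−x̄)² = 246.917; SSW = ΣΣ(x−x̄ᵢ)² = 520.300
MSB = 246.917/2 = 123.4587; MSW = 520.300/20 = 26.0150
F = MSB/MSW = 4.7457
df = (2, 20)
p-value (upper-tail) = 0.02058
At α=0.01: p ≥ α → fail to reject H₀

reject H₀: no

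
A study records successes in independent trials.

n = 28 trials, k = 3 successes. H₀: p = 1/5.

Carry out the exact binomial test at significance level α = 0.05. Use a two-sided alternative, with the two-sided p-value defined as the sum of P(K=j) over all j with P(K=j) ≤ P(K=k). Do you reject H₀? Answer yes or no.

reject H₀: no

Exact binomial: n=28, k=3, p₀=1/5=0.2000
P(X=j) = C(n,j)·p₀^j·(1−p₀)^(n−j); p = Σ P(X=j) over j with P(X=j) ≤ P(X=3)
p-value (two-sided) = 0.34195
At α=0.05: p ≥ α → fail to reject H₀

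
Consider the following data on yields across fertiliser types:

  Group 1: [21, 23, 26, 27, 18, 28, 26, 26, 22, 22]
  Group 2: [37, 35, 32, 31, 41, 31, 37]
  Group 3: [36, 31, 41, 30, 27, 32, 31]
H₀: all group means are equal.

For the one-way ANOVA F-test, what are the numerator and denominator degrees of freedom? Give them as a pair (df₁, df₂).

degrees of freedom = [2, 21]

k = 3 groups, N = 24 total
df = (k−1, N−k) = (3−1, 24−3) = (2, 21)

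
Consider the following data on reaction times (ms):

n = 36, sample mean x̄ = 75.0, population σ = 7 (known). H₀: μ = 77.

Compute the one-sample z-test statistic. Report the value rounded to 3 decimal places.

test statistic = -1.714

SE = σ/√n = 7/√36 = 1.1667
z = (x̄−μ₀)/SE = (75.0−77)/1.1667 = -1.7143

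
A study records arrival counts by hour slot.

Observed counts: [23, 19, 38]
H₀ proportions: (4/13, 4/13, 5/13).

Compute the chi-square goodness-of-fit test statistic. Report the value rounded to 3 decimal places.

test statistic = 3.086

n = 80; E_i = n·p_i = [24.62, 24.62, 30.77]
χ² = (23−24.62)²/24.62 + (19−24.62)²/24.62 + (38−30.77)²/30.77 = 3.0863
df = 2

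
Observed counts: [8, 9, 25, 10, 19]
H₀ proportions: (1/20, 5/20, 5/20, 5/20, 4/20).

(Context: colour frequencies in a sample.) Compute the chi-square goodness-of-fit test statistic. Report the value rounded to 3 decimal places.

n = 71; E_i = n·p_i = [3.55, 17.75, 17.75, 17.75, 14.20]
χ² = (8−3.55)²/3.55 + (9−17.75)²/17.75 + (25−17.75)²/17.75 + (10−17.75)²/17.75 + (19−14.20)²/14.20 = 17.8592
df = 4

test statistic = 17.859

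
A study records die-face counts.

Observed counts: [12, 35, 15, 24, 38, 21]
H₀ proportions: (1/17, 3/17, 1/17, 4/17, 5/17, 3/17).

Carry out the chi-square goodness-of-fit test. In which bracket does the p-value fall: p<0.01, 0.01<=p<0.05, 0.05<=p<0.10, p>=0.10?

p-value bracket: 0.01<=p<0.05

n = 145; E_i = n·p_i = [8.53, 25.59, 8.53, 34.12, 42.65, 25.59]
χ² = (12−8.53)²/8.53 + (35−25.59)²/25.59 + (15−8.53)²/8.53 + (24−34.12)²/34.12 + (38−42.65)²/42.65 + (21−25.59)²/25.59 = 14.1122
df = 5
p-value (upper-tail) = 0.01491
→ bracket: 0.01<=p<0.05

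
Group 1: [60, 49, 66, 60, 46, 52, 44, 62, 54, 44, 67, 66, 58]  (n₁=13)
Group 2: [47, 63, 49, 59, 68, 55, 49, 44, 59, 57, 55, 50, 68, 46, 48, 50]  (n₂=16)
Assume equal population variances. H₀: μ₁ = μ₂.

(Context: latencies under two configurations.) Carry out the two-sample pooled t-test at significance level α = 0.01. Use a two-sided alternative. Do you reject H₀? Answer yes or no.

reject H₀: no

x̄₁=56.000, s₁=8.416, n₁=13
x̄₂=54.188, s₂=7.591, n₂=16
s_p² = [12·8.416² + 15·7.591²]/27 = 63.4977
SE = √(s_p²·(1/13+1/16)) = 2.9754
t = (56.000−54.188)/2.9754 = 0.6092
df = 27
p-value (two-sided) = 0.54751
At α=0.01: p ≥ α → fail to reject H₀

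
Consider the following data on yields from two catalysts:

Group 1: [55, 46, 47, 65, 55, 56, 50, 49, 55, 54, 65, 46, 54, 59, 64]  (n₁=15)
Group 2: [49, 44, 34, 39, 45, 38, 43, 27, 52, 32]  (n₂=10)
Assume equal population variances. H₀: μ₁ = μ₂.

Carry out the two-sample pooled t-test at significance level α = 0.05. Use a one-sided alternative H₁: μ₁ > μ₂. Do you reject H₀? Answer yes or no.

reject H₀: yes

x̄₁=54.667, s₁=6.466, n₁=15
x̄₂=40.300, s₂=7.804, n₂=10
s_p² = [14·6.466² + 9·7.804²]/23 = 49.2797
SE = √(s_p²·(1/15+1/10)) = 2.8659
t = (54.667−40.300)/2.8659 = 5.0130
df = 23
p-value (one-sided, H₁ greater) = 0.00002
At α=0.05: p < α → reject H₀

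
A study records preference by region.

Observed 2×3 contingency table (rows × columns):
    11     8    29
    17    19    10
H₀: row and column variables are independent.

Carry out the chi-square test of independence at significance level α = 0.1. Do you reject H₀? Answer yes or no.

reject H₀: yes

Row totals [48, 46], col totals [28, 27, 39], n=94
χ² = (11−14.30)²/14.30 + (8−13.79)²/13.79 + (29−19.91)²/19.91 + (17−13.70)²/13.70 + (19−13.21)²/13.21 + (10−19.09)²/19.09 = 14.9878
df = 2
p-value (upper-tail) = 0.00056
At α=0.1: p < α → reject H₀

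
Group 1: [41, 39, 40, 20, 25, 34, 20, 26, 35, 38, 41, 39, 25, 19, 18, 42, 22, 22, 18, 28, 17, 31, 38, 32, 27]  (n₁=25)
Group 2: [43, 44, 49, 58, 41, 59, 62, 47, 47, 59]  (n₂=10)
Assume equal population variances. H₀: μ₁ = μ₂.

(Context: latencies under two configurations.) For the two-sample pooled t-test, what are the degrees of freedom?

df = n₁ + n₂ − 2 = 25 + 10 − 2 = 33

degrees of freedom = 33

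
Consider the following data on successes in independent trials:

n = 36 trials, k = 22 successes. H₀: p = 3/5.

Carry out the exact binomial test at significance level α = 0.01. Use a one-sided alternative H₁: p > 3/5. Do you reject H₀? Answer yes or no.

Exact binomial: n=36, k=22, p₀=3/5=0.6000
P(X≥22) from Σ C(n,i)·p₀^i·(1−p₀)^(n−i)
p-value (one-sided, H₁ greater) = 0.51811
At α=0.01: p ≥ α → fail to reject H₀

reject H₀: no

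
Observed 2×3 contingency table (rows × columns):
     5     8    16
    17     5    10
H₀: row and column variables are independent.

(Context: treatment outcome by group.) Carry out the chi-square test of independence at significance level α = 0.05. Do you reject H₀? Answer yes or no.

Row totals [29, 32], col totals [22, 13, 26], n=61
χ² = (5−10.46)²/10.46 + (8−6.18)²/6.18 + (16−12.36)²/12.36 + (17−11.54)²/11.54 + (5−6.82)²/6.82 + (10−13.64)²/13.64 = 8.4954
df = 2
p-value (upper-tail) = 0.01430
At α=0.05: p < α → reject H₀

reject H₀: yes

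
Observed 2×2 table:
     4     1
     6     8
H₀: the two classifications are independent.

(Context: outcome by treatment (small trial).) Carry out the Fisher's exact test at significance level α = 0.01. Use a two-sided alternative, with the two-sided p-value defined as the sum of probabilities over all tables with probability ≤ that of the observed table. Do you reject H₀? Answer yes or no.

reject H₀: no

Margins: r₁=5, r₂=14, c₁=10, c₂=9, n=19
p_obs = C(5,4)·C(14,6)/C(19,10); sum pmf over tables with pmf ≤ p_obs
p-value (two-sided) = 0.30341
At α=0.01: p ≥ α → fail to reject H₀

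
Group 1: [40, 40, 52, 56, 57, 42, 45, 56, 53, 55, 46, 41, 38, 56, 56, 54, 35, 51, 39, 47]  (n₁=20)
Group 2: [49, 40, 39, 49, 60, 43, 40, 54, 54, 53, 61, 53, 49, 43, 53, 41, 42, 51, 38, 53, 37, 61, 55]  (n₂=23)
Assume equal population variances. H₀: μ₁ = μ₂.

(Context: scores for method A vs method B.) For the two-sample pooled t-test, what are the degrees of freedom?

degrees of freedom = 41

df = n₁ + n₂ − 2 = 20 + 23 − 2 = 41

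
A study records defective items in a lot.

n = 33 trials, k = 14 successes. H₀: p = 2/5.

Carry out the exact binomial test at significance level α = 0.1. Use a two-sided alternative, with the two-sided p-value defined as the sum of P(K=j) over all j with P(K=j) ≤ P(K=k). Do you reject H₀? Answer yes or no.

reject H₀: no

Exact binomial: n=33, k=14, p₀=2/5=0.4000
P(X=j) = C(n,j)·p₀^j·(1−p₀)^(n−j); p = Σ P(X=j) over j with P(X=j) ≤ P(X=14)
p-value (two-sided) = 0.85937
At α=0.1: p ≥ α → fail to reject H₀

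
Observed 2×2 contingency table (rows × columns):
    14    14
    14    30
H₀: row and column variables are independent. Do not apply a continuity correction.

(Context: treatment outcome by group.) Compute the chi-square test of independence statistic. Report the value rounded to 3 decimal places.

Row totals [28, 44], col totals [28, 44], n=72
χ² = (14−10.89)²/10.89 + (14−17.11)²/17.11 + (14−17.11)²/17.11 + (30−26.89)²/26.89 = 2.3802
df = 1

test statistic = 2.380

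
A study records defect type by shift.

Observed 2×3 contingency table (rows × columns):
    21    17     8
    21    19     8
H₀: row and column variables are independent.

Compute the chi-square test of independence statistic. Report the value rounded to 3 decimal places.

test statistic = 0.069

Row totals [46, 48], col totals [42, 36, 16], n=94
χ² = (21−20.55)²/20.55 + (17−17.62)²/17.62 + (8−7.83)²/7.83 + (21−21.45)²/21.45 + (19−18.38)²/18.38 + (8−8.17)²/8.17 = 0.0686
df = 2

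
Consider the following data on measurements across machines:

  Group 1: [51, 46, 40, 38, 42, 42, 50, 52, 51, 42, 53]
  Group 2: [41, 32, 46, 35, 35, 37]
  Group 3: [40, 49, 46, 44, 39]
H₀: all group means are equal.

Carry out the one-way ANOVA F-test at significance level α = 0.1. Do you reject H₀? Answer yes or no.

Group means [46.09, 37.67, 43.60], grand mean 43.227
SSB = Σnᵢ(x̄ᵢ−x̄)² = 276.421; SSW = ΣΣ(x−x̄ᵢ)² = 495.442
MSB = 276.421/2 = 138.2106; MSW = 495.442/19 = 26.0759
F = MSB/MSW = 5.3003
df = (2, 19)
p-value (upper-tail) = 0.01482
At α=0.1: p < α → reject H₀

reject H₀: yes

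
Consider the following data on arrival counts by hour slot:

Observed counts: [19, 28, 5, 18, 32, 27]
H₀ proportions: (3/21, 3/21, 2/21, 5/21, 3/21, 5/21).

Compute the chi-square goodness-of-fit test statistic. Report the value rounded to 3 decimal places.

n = 129; E_i = n·p_i = [18.43, 18.43, 12.29, 30.71, 18.43, 30.71]
χ² = (19−18.43)²/18.43 + (28−18.43)²/18.43 + (5−12.29)²/12.29 + (18−30.71)²/30.71 + (32−18.43)²/18.43 + (27−30.71)²/30.71 = 25.0163
df = 5

test statistic = 25.016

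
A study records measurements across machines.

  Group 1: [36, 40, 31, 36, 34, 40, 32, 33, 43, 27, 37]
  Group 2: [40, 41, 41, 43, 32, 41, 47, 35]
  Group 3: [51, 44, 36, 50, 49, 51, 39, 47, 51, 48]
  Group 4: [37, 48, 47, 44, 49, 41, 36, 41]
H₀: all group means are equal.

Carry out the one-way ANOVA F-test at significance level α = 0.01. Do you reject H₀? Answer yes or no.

reject H₀: yes

Group means [35.36, 40.00, 46.60, 42.88], grand mean 41.027
SSB = Σnᵢ(x̄ᵢ−x̄)² = 699.153; SSW = ΣΣ(x−x̄ᵢ)² = 787.820
MSB = 699.153/3 = 233.0508; MSW = 787.820/33 = 23.8733
F = MSB/MSW = 9.7620
df = (3, 33)
p-value (upper-tail) = 0.00009
At α=0.01: p < α → reject H₀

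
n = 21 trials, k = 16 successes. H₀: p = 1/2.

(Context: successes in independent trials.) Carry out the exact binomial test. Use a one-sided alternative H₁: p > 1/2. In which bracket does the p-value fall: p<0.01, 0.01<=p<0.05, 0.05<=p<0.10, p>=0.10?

Exact binomial: n=21, k=16, p₀=1/2=0.5000
P(X≥16) from Σ C(n,i)·p₀^i·(1−p₀)^(n−i)
p-value (one-sided, H₁ greater) = 0.01330
→ bracket: 0.01<=p<0.05

p-value bracket: 0.01<=p<0.05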